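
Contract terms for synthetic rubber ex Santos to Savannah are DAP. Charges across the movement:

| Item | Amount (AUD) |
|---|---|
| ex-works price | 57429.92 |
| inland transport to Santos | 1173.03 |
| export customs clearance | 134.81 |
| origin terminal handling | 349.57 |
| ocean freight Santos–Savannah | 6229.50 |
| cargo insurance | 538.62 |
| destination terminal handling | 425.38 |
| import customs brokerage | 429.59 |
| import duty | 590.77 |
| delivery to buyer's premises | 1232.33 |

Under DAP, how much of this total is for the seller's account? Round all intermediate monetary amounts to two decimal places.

Seller's account: AUD 67513.16

DAP: the seller bears all costs to the named destination except import duty and clearance.
Seller's account: goods 57429.92 + inland to port 1173.03 + export clearance 134.81 + origin terminal 349.57 + freight 6229.50 + insurance 538.62 + destination terminal 425.38 + delivery 1232.33 = 67513.16
Buyer's account: brokerage 429.59 + duty 590.77 = 1020.36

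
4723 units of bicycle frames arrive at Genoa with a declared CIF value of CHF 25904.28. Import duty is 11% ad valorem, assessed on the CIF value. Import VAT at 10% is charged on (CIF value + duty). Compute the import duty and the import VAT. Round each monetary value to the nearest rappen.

Import duty = 25904.28 × 11% = 2849.47
VAT base = CIF + duty = 25904.28 + 2849.47 = 28753.75
Import VAT = 28753.75 × 10% = 2875.38

Import duty: CHF 2849.47; import VAT: CHF 2875.38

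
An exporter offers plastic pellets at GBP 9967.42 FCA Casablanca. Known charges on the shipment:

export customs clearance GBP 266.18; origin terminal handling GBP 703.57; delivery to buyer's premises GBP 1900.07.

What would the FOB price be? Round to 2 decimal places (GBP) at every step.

Not relevant to the conversion: export clearance — on the seller under both FCA and FOB; already in the FCA price and stays in the FOB price. delivery — on the buyer under both terms; not part of either seller's price.
From FCA to FOB, the seller additionally bears: origin terminal.
FOB price = 9967.42 + 703.57 = 10670.99

FOB price: GBP 10670.99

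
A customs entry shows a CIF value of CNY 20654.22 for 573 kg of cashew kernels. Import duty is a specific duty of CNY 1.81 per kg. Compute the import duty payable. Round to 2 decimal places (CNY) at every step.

Import duty: CNY 1037.13

Import duty = 573 × 1.81 = 1037.13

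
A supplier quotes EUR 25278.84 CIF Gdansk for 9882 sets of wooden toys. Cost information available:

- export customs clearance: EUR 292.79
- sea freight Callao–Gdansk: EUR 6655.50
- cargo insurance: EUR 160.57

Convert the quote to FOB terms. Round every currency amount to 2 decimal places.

Not relevant to the conversion: export clearance — on the seller under both CIF and FOB; already in the CIF price and stays in the FOB price.
From CIF to FOB, the seller no longer bears: freight, insurance.
FOB price = 25278.84 − 6655.50 − 160.57 = 18462.77

FOB price: EUR 18462.77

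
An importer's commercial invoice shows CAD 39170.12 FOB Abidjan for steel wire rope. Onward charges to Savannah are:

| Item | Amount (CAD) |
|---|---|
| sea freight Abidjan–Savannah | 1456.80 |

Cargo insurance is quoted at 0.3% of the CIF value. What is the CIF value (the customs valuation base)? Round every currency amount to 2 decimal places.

CIF value: CAD 40749.17

Let C be the CIF value. C = FOB price + freight + 0.3% × C
C − 0.3% × C = 39170.12 + 1456.80
0.997 × C = 40626.92
C = 40626.92 / 0.997 = 40749.17
Insurance premium = 0.3% × 40749.17 = 122.25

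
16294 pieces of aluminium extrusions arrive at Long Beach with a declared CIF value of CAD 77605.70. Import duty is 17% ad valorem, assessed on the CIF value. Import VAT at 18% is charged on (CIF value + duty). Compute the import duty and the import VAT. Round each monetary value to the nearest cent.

Import duty = 77605.70 × 17% = 13192.97
VAT base = CIF + duty = 77605.70 + 13192.97 = 90798.67
Import VAT = 90798.67 × 18% = 16343.76

Import duty: CAD 13192.97; import VAT: CAD 16343.76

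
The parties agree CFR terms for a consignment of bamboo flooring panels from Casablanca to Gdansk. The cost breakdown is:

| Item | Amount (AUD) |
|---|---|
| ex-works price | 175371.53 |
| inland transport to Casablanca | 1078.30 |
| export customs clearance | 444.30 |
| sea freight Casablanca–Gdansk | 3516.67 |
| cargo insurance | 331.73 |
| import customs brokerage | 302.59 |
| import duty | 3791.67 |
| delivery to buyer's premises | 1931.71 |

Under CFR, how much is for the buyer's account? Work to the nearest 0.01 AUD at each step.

Buyer's account: AUD 6357.70

CFR: the seller pays costs through ocean freight to the destination port, but not insurance.
Seller's account: goods 175371.53 + inland to port 1078.30 + export clearance 444.30 + freight 3516.67 = 180410.80
Buyer's account: insurance 331.73 + brokerage 302.59 + duty 3791.67 + delivery 1931.71 = 6357.70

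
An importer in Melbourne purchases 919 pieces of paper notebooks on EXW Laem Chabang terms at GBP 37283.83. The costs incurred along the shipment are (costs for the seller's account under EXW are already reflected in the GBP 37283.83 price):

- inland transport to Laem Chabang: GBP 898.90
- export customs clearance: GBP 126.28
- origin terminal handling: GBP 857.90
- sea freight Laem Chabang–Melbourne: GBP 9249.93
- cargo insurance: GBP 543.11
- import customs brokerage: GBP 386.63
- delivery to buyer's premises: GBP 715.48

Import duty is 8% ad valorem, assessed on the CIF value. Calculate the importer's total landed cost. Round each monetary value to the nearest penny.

EXW: the seller makes goods available at their premises; the buyer bears all onward costs.
CIF value = EXW price + inland to port + export clearance + origin terminal + freight + insurance = 37283.83 + 898.90 + 126.28 + 857.90 + 9249.93 + 543.11 = 48959.95
Import duty = 48959.95 × 8% = 3916.80
Buyer bears: inland to port 898.90 + export clearance 126.28 + origin terminal 857.90 + freight 9249.93 + insurance 543.11 + brokerage 386.63 + delivery 715.48 + duty 3916.80 = 16695.03
Landed cost = invoice 37283.83 + 16695.03 = 53978.86

Total landed cost: GBP 53978.86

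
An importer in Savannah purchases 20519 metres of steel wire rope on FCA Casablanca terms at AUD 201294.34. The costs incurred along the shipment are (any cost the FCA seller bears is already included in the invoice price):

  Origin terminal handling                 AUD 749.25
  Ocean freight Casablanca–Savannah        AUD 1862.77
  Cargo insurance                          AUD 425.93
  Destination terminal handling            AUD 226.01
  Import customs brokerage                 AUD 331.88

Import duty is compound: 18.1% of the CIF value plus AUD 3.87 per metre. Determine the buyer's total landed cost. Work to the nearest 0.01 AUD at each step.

FCA: the seller delivers export-cleared goods to the carrier; the buyer bears costs from that point.
CIF value = FCA price + origin terminal + freight + insurance = 201294.34 + 749.25 + 1862.77 + 425.93 = 204332.29
Ad valorem component: 204332.29 × 18.1% = 36984.14
Specific component: 20519 × 3.87 = 79408.53
Import duty = 36984.14 + 79408.53 = 116392.67
Buyer bears: origin terminal 749.25 + freight 1862.77 + insurance 425.93 + destination terminal 226.01 + brokerage 331.88 + duty 116392.67 = 119988.51
Landed cost = invoice 201294.34 + 119988.51 = 321282.85

Total landed cost: AUD 321282.85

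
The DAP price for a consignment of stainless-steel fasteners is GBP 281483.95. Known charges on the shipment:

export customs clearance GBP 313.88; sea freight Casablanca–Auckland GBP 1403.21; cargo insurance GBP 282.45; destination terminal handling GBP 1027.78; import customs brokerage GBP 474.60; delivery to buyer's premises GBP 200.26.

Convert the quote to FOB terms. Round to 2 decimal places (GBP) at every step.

FOB price: GBP 278570.25

Not relevant to the conversion: export clearance — on the seller under both DAP and FOB; already in the DAP price and stays in the FOB price. brokerage — on the buyer under both terms; not part of either seller's price.
From DAP to FOB, the seller no longer bears: freight, insurance, destination terminal, delivery.
FOB price = 281483.95 − 1403.21 − 282.45 − 1027.78 − 200.26 = 278570.25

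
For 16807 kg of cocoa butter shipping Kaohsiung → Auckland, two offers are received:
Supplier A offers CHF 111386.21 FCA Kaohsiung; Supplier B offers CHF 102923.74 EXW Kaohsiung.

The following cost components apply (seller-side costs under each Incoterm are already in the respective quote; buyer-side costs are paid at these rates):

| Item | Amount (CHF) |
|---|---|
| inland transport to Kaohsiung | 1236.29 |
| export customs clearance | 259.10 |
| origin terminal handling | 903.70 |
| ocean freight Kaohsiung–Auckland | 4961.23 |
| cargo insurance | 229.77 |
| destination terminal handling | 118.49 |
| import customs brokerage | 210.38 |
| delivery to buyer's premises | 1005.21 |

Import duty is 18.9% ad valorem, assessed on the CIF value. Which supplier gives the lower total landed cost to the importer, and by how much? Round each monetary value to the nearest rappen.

Supplier B is cheaper by CHF 8283.86

Supplier A (FCA):
CIF value = FCA price + origin terminal + freight + insurance = 111386.21 + 903.70 + 4961.23 + 229.77 = 117480.91
Import duty = 117480.91 × 18.9% = 22203.89
Buyer bears (A): 903.70 + 4961.23 + 229.77 + 118.49 + 210.38 + 1005.21 = 7428.78
Landed cost (A) = invoice 111386.21 + 7428.78 + duty 22203.89 = 141018.88
Supplier B (EXW):
CIF value = EXW price + inland to port + export clearance + origin terminal + freight + insurance = 102923.74 + 1236.29 + 259.10 + 903.70 + 4961.23 + 229.77 = 110513.83
Import duty = 110513.83 × 18.9% = 20887.11
Buyer bears (B): 1236.29 + 259.10 + 903.70 + 4961.23 + 229.77 + 118.49 + 210.38 + 1005.21 = 8924.17
Landed cost (B) = invoice 102923.74 + 8924.17 + duty 20887.11 = 132735.02
Difference = |141018.88 − 132735.02| = 8283.86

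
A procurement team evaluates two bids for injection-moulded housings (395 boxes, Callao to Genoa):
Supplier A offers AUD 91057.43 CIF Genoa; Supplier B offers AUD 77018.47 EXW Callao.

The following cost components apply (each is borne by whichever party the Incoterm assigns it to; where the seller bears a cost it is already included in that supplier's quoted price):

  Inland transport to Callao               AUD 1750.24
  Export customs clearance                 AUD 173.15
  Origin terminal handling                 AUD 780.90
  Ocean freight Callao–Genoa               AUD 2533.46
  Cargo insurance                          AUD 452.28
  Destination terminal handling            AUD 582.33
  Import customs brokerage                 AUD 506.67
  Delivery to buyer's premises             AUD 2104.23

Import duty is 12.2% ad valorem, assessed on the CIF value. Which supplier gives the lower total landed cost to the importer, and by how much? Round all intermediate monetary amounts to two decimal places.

Supplier B is cheaper by AUD 9367.50

Supplier A (CIF):
The CIF price already equals the CIF value: 91057.43
Import duty = 91057.43 × 12.2% = 11109.01
Buyer bears (A): 582.33 + 506.67 + 2104.23 = 3193.23
Landed cost (A) = invoice 91057.43 + 3193.23 + duty 11109.01 = 105359.67
Supplier B (EXW):
CIF value = EXW price + inland to port + export clearance + origin terminal + freight + insurance = 77018.47 + 1750.24 + 173.15 + 780.90 + 2533.46 + 452.28 = 82708.50
Import duty = 82708.50 × 12.2% = 10090.44
Buyer bears (B): 1750.24 + 173.15 + 780.90 + 2533.46 + 452.28 + 582.33 + 506.67 + 2104.23 = 8883.26
Landed cost (B) = invoice 77018.47 + 8883.26 + duty 10090.44 = 95992.17
Difference = |105359.67 − 95992.17| = 9367.50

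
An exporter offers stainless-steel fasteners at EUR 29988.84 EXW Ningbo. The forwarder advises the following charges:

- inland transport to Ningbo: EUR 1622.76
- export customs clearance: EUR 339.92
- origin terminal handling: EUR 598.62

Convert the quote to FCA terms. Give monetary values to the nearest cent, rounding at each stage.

FCA price: EUR 31951.52

Not relevant to the conversion: origin terminal — on the buyer under both terms; not part of either seller's price.
From EXW to FCA, the seller additionally bears: inland to port, export clearance.
FCA price = 29988.84 + 1622.76 + 339.92 = 31951.52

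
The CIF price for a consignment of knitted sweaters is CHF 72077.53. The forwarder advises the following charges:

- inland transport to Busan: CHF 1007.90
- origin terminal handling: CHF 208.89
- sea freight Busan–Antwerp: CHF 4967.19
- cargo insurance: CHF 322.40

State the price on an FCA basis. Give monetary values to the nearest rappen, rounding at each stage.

FCA price: CHF 66579.05

Not relevant to the conversion: inland to port — on the seller under both CIF and FCA; already in the CIF price and stays in the FCA price.
From CIF to FCA, the seller no longer bears: origin terminal, freight, insurance.
FCA price = 72077.53 − 208.89 − 4967.19 − 322.40 = 66579.05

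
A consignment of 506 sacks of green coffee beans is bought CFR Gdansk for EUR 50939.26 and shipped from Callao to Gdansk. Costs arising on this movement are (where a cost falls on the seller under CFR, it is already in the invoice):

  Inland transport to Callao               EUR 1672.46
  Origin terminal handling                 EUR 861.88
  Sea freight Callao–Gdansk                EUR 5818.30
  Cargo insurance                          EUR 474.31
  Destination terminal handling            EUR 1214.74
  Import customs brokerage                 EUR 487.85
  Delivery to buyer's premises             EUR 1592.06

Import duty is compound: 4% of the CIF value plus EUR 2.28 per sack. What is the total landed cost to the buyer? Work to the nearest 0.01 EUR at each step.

CFR: the seller pays costs through ocean freight to the destination port, but not insurance.
Already in the invoice (seller's account under CFR): inland to port, origin terminal, freight — exclude.
CIF value = CFR price + insurance = 50939.26 + 474.31 = 51413.57
Ad valorem component: 51413.57 × 4% = 2056.54
Specific component: 506 × 2.28 = 1153.68
Import duty = 2056.54 + 1153.68 = 3210.22
Buyer bears: insurance 474.31 + destination terminal 1214.74 + brokerage 487.85 + delivery 1592.06 + duty 3210.22 = 6979.18
Landed cost = invoice 50939.26 + 6979.18 = 57918.44

Total landed cost: EUR 57918.44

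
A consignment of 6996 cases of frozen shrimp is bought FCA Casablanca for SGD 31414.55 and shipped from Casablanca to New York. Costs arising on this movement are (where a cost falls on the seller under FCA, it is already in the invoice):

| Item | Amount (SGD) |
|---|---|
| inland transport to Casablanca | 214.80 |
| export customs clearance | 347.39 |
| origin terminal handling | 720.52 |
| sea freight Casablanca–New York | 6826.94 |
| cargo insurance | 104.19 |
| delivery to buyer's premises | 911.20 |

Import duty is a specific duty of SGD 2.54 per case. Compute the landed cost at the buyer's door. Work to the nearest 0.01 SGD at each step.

FCA: the seller delivers export-cleared goods to the carrier; the buyer bears costs from that point.
Already in the invoice (seller's account under FCA): inland to port, export clearance — exclude.
CIF value = FCA price + origin terminal + freight + insurance = 31414.55 + 720.52 + 6826.94 + 104.19 = 39066.20
Import duty = 6996 × 2.54 = 17769.84
Buyer bears: origin terminal 720.52 + freight 6826.94 + insurance 104.19 + delivery 911.20 + duty 17769.84 = 26332.69
Landed cost = invoice 31414.55 + 26332.69 = 57747.24

Total landed cost: SGD 57747.24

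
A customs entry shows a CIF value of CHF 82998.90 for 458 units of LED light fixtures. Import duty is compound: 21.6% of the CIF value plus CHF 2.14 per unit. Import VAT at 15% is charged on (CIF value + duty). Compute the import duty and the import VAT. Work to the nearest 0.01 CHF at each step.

Import duty: CHF 18907.88; import VAT: CHF 15286.02

Ad valorem component: 82998.90 × 21.6% = 17927.76
Specific component: 458 × 2.14 = 980.12
Import duty = 17927.76 + 980.12 = 18907.88
VAT base = CIF + duty = 82998.90 + 18907.88 = 101906.78
Import VAT = 101906.78 × 15% = 15286.02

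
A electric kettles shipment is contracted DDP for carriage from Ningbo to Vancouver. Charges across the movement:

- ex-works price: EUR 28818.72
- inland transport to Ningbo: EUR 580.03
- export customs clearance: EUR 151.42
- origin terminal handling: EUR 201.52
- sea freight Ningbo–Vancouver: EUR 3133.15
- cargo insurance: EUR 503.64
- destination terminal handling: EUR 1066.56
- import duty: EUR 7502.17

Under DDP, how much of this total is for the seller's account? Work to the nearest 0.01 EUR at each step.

DDP: the seller bears all costs including import duty.
Seller's account: goods 28818.72 + inland to port 580.03 + export clearance 151.42 + origin terminal 201.52 + freight 3133.15 + insurance 503.64 + destination terminal 1066.56 + duty 7502.17 = 41957.21
Buyer's account: 0.00

Seller's account: EUR 41957.21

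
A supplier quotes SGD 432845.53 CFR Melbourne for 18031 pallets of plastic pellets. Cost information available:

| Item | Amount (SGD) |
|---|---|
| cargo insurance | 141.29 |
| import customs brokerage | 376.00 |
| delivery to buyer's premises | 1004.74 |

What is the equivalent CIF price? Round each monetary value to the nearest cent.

Not relevant to the conversion: brokerage, delivery — on the buyer under both terms; not part of either seller's price.
From CFR to CIF, the seller additionally bears: insurance.
CIF price = 432845.53 + 141.29 = 432986.82

CIF price: SGD 432986.82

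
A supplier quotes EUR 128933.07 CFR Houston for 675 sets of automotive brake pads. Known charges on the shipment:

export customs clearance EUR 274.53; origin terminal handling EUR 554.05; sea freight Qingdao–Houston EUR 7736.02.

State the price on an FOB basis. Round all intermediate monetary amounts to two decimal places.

FOB price: EUR 121197.05

Not relevant to the conversion: export clearance, origin terminal — on the seller under both CFR and FOB; already in the CFR price and stays in the FOB price.
From CFR to FOB, the seller no longer bears: freight.
FOB price = 128933.07 − 7736.02 = 121197.05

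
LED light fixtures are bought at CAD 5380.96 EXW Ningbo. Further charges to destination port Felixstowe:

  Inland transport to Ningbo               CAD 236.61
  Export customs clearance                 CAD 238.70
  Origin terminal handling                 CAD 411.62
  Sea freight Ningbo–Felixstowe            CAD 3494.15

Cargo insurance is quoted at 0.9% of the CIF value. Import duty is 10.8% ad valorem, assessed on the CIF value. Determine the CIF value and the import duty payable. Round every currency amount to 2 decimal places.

Let C be the CIF value. C = EXW price + pre-shipment costs + freight + 0.9% × C
C − 0.9% × C = 5380.96 + 236.61 + 238.70 + 411.62 + 3494.15
0.991 × C = 9762.04
C = 9762.04 / 0.991 = 9850.70
Insurance premium = 0.9% × 9850.70 = 88.66
Import duty = 9850.70 × 10.8% = 1063.88

CIF value: CAD 9850.70; import duty: CAD 1063.88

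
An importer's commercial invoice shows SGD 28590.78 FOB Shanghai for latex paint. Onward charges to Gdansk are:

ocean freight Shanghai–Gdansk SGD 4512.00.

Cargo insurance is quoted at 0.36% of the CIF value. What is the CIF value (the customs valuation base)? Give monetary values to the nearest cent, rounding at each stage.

Let C be the CIF value. C = FOB price + freight + 0.36% × C
C − 0.36% × C = 28590.78 + 4512.00
0.9964 × C = 33102.78
C = 33102.78 / 0.9964 = 33222.38
Insurance premium = 0.36% × 33222.38 = 119.60

CIF value: SGD 33222.38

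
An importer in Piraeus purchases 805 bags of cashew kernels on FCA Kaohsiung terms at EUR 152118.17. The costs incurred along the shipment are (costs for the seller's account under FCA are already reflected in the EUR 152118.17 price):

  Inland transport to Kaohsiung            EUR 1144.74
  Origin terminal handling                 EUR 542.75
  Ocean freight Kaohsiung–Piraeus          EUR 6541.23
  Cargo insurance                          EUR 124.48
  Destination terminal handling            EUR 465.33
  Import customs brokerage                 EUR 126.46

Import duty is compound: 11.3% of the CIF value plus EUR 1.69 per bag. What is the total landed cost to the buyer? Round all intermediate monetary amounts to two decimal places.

Total landed cost: EUR 179282.78

FCA: the seller delivers export-cleared goods to the carrier; the buyer bears costs from that point.
Already in the invoice (seller's account under FCA): inland to port — exclude.
CIF value = FCA price + origin terminal + freight + insurance = 152118.17 + 542.75 + 6541.23 + 124.48 = 159326.63
Ad valorem component: 159326.63 × 11.3% = 18003.91
Specific component: 805 × 1.69 = 1360.45
Import duty = 18003.91 + 1360.45 = 19364.36
Buyer bears: origin terminal 542.75 + freight 6541.23 + insurance 124.48 + destination terminal 465.33 + brokerage 126.46 + duty 19364.36 = 27164.61
Landed cost = invoice 152118.17 + 27164.61 = 179282.78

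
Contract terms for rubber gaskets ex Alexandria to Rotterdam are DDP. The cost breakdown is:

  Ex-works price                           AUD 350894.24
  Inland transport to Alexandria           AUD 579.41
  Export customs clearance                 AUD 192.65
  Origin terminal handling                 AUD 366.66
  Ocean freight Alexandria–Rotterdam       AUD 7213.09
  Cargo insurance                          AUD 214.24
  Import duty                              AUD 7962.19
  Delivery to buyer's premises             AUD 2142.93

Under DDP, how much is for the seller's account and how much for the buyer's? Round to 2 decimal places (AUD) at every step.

DDP: the seller bears all costs including import duty.
Seller's account: goods 350894.24 + inland to port 579.41 + export clearance 192.65 + origin terminal 366.66 + freight 7213.09 + insurance 214.24 + duty 7962.19 + delivery 2142.93 = 369565.41
Buyer's account: 0.00

Seller: AUD 369565.41; buyer: AUD 0.00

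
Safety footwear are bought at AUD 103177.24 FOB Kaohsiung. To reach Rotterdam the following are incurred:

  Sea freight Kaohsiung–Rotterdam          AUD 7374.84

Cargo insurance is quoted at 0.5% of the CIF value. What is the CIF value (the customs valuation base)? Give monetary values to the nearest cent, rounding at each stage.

Let C be the CIF value. C = FOB price + freight + 0.5% × C
C − 0.5% × C = 103177.24 + 7374.84
0.995 × C = 110552.08
C = 110552.08 / 0.995 = 111107.62
Insurance premium = 0.5% × 111107.62 = 555.54

CIF value: AUD 111107.62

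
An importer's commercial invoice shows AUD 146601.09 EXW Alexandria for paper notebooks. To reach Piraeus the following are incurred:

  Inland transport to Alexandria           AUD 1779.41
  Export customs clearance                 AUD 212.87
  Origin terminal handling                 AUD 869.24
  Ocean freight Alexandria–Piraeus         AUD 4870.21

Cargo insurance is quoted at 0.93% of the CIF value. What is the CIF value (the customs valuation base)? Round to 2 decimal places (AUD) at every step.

Let C be the CIF value. C = EXW price + pre-shipment costs + freight + 0.93% × C
C − 0.93% × C = 146601.09 + 1779.41 + 212.87 + 869.24 + 4870.21
0.9907 × C = 154332.82
C = 154332.82 / 0.9907 = 155781.59
Insurance premium = 0.93% × 155781.59 = 1448.77

CIF value: AUD 155781.59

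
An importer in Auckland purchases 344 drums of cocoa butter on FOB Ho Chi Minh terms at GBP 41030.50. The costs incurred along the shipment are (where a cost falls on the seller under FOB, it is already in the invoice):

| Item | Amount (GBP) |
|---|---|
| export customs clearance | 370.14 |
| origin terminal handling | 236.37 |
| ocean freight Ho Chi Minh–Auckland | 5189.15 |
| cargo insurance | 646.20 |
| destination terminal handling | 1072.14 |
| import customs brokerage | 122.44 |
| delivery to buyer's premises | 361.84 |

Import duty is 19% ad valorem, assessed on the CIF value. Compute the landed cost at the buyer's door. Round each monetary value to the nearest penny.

FOB: the seller bears costs until goods are on board at the origin port; the buyer bears freight, insurance and all costs thereafter.
Already in the invoice (seller's account under FOB): export clearance, origin terminal — exclude.
CIF value = FOB price + freight + insurance = 41030.50 + 5189.15 + 646.20 = 46865.85
Import duty = 46865.85 × 19% = 8904.51
Buyer bears: freight 5189.15 + insurance 646.20 + destination terminal 1072.14 + brokerage 122.44 + delivery 361.84 + duty 8904.51 = 16296.28
Landed cost = invoice 41030.50 + 16296.28 = 57326.78

Total landed cost: GBP 57326.78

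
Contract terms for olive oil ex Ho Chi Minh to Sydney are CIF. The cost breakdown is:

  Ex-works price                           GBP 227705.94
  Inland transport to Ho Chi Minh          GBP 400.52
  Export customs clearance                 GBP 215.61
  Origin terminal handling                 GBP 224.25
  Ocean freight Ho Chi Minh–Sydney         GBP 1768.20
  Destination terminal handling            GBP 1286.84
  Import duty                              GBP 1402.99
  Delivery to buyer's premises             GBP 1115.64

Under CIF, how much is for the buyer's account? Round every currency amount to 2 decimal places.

Buyer's account: GBP 3805.47

CIF: the seller pays costs through ocean freight and marine insurance to the destination port.
Seller's account: goods 227705.94 + inland to port 400.52 + export clearance 215.61 + origin terminal 224.25 + freight 1768.20 = 230314.52
Buyer's account: destination terminal 1286.84 + duty 1402.99 + delivery 1115.64 = 3805.47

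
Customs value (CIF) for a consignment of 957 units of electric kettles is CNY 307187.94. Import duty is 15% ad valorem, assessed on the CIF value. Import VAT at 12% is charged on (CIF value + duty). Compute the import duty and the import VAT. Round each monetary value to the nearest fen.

Import duty: CNY 46078.19; import VAT: CNY 42391.94

Import duty = 307187.94 × 15% = 46078.19
VAT base = CIF + duty = 307187.94 + 46078.19 = 353266.13
Import VAT = 353266.13 × 12% = 42391.94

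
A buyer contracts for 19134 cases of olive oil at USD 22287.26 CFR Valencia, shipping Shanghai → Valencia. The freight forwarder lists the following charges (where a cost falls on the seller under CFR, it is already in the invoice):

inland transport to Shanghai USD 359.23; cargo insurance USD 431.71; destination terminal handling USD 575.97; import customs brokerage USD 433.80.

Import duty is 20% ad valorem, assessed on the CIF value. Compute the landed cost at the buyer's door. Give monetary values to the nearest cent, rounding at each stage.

CFR: the seller pays costs through ocean freight to the destination port, but not insurance.
Already in the invoice (seller's account under CFR): inland to port — exclude.
CIF value = CFR price + insurance = 22287.26 + 431.71 = 22718.97
Import duty = 22718.97 × 20% = 4543.79
Buyer bears: insurance 431.71 + destination terminal 575.97 + brokerage 433.80 + duty 4543.79 = 5985.27
Landed cost = invoice 22287.26 + 5985.27 = 28272.53

Total landed cost: USD 28272.53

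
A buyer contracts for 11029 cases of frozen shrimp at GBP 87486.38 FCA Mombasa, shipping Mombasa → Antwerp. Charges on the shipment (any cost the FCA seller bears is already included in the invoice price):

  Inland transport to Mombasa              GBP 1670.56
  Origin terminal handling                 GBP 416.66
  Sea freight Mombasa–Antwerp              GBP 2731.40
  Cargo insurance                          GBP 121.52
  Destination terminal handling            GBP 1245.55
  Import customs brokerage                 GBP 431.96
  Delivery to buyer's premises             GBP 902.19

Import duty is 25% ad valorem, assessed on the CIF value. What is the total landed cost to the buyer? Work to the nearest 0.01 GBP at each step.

Total landed cost: GBP 116024.65

FCA: the seller delivers export-cleared goods to the carrier; the buyer bears costs from that point.
Already in the invoice (seller's account under FCA): inland to port — exclude.
CIF value = FCA price + origin terminal + freight + insurance = 87486.38 + 416.66 + 2731.40 + 121.52 = 90755.96
Import duty = 90755.96 × 25% = 22688.99
Buyer bears: origin terminal 416.66 + freight 2731.40 + insurance 121.52 + destination terminal 1245.55 + brokerage 431.96 + delivery 902.19 + duty 22688.99 = 28538.27
Landed cost = invoice 87486.38 + 28538.27 = 116024.65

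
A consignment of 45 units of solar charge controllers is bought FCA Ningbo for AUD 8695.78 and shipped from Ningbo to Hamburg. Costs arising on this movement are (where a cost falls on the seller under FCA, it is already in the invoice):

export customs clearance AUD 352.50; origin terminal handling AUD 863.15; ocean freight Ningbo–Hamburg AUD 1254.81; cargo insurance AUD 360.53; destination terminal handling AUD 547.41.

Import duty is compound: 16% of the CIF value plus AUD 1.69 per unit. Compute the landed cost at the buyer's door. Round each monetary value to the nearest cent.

FCA: the seller delivers export-cleared goods to the carrier; the buyer bears costs from that point.
Already in the invoice (seller's account under FCA): export clearance — exclude.
CIF value = FCA price + origin terminal + freight + insurance = 8695.78 + 863.15 + 1254.81 + 360.53 = 11174.27
Ad valorem component: 11174.27 × 16% = 1787.88
Specific component: 45 × 1.69 = 76.05
Import duty = 1787.88 + 76.05 = 1863.93
Buyer bears: origin terminal 863.15 + freight 1254.81 + insurance 360.53 + destination terminal 547.41 + duty 1863.93 = 4889.83
Landed cost = invoice 8695.78 + 4889.83 = 13585.61

Total landed cost: AUD 13585.61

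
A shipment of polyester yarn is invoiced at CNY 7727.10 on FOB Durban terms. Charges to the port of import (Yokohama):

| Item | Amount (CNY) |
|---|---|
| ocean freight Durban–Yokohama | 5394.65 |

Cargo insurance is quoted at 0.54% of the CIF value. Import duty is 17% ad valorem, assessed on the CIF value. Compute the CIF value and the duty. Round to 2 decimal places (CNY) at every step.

CIF value: CNY 13192.99; import duty: CNY 2242.81

Let C be the CIF value. C = FOB price + freight + 0.54% × C
C − 0.54% × C = 7727.10 + 5394.65
0.9946 × C = 13121.75
C = 13121.75 / 0.9946 = 13192.99
Insurance premium = 0.54% × 13192.99 = 71.24
Import duty = 13192.99 × 17% = 2242.81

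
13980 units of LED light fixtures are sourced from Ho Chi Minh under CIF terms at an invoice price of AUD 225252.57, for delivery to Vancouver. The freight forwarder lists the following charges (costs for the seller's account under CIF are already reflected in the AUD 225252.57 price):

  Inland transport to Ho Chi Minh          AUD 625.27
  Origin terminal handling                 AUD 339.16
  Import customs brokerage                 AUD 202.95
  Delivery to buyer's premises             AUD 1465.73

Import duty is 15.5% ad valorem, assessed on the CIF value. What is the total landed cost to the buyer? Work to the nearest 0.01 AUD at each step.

CIF: the seller pays costs through ocean freight and marine insurance to the destination port.
Already in the invoice (seller's account under CIF): inland to port, origin terminal — exclude.
The CIF price already equals the CIF value: 225252.57
Import duty = 225252.57 × 15.5% = 34914.15
Buyer bears: brokerage 202.95 + delivery 1465.73 + duty 34914.15 = 36582.83
Landed cost = invoice 225252.57 + 36582.83 = 261835.40

Total landed cost: AUD 261835.40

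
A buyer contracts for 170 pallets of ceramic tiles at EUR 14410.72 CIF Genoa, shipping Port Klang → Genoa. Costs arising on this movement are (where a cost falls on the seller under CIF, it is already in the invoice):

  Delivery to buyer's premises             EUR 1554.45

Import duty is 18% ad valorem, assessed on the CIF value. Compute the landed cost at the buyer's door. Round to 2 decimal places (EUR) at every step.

CIF: the seller pays costs through ocean freight and marine insurance to the destination port.
The CIF price already equals the CIF value: 14410.72
Import duty = 14410.72 × 18% = 2593.93
Buyer bears: delivery 1554.45 + duty 2593.93 = 4148.38
Landed cost = invoice 14410.72 + 4148.38 = 18559.10

Total landed cost: EUR 18559.10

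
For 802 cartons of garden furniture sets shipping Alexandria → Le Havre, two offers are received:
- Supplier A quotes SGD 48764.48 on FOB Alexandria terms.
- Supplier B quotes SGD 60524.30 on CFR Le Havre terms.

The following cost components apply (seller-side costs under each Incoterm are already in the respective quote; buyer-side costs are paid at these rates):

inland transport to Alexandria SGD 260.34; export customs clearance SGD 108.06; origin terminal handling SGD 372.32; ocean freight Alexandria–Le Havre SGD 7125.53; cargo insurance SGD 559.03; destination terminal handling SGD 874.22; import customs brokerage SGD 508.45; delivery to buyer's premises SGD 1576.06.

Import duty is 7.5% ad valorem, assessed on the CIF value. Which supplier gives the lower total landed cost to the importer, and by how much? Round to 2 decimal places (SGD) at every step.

Supplier A (FOB):
CIF value = FOB price + freight + insurance = 48764.48 + 7125.53 + 559.03 = 56449.04
Import duty = 56449.04 × 7.5% = 4233.68
Buyer bears (A): 7125.53 + 559.03 + 874.22 + 508.45 + 1576.06 = 10643.29
Landed cost (A) = invoice 48764.48 + 10643.29 + duty 4233.68 = 63641.45
Supplier B (CFR):
CIF value = CFR price + insurance = 60524.30 + 559.03 = 61083.33
Import duty = 61083.33 × 7.5% = 4581.25
Buyer bears (B): 559.03 + 874.22 + 508.45 + 1576.06 = 3517.76
Landed cost (B) = invoice 60524.30 + 3517.76 + duty 4581.25 = 68623.31
Difference = |63641.45 − 68623.31| = 4981.86

Supplier A is cheaper by SGD 4981.86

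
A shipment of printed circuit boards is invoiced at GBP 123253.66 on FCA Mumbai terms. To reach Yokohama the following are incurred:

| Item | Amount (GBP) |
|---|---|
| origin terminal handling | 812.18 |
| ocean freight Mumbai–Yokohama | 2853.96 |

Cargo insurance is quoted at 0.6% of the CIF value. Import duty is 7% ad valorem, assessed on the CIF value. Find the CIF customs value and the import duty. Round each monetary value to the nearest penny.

Let C be the CIF value. C = FCA price + pre-shipment costs + freight + 0.6% × C
C − 0.6% × C = 123253.66 + 812.18 + 2853.96
0.994 × C = 126919.80
C = 126919.80 / 0.994 = 127685.92
Insurance premium = 0.6% × 127685.92 = 766.12
Import duty = 127685.92 × 7% = 8938.01

CIF value: GBP 127685.92; import duty: GBP 8938.01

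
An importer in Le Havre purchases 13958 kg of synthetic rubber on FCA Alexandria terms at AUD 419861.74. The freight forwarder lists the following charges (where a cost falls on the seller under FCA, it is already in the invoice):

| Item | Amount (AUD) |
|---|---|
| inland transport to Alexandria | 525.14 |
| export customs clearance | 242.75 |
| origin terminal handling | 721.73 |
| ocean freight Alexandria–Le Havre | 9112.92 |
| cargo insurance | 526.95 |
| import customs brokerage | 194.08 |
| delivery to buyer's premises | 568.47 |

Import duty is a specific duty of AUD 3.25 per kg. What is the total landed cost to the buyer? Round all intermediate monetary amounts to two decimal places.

Total landed cost: AUD 476349.39

FCA: the seller delivers export-cleared goods to the carrier; the buyer bears costs from that point.
Already in the invoice (seller's account under FCA): inland to port, export clearance — exclude.
CIF value = FCA price + origin terminal + freight + insurance = 419861.74 + 721.73 + 9112.92 + 526.95 = 430223.34
Import duty = 13958 × 3.25 = 45363.50
Buyer bears: origin terminal 721.73 + freight 9112.92 + insurance 526.95 + brokerage 194.08 + delivery 568.47 + duty 45363.50 = 56487.65
Landed cost = invoice 419861.74 + 56487.65 = 476349.39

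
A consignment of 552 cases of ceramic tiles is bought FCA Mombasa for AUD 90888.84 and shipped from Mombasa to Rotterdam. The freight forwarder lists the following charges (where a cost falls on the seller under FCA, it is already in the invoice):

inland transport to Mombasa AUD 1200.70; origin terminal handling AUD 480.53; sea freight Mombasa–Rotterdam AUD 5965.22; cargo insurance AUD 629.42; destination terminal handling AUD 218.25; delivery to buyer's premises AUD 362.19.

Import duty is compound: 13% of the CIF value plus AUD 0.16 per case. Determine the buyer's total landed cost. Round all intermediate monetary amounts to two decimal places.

Total landed cost: AUD 111368.09

FCA: the seller delivers export-cleared goods to the carrier; the buyer bears costs from that point.
Already in the invoice (seller's account under FCA): inland to port — exclude.
CIF value = FCA price + origin terminal + freight + insurance = 90888.84 + 480.53 + 5965.22 + 629.42 = 97964.01
Ad valorem component: 97964.01 × 13% = 12735.32
Specific component: 552 × 0.16 = 88.32
Import duty = 12735.32 + 88.32 = 12823.64
Buyer bears: origin terminal 480.53 + freight 5965.22 + insurance 629.42 + destination terminal 218.25 + delivery 362.19 + duty 12823.64 = 20479.25
Landed cost = invoice 90888.84 + 20479.25 = 111368.09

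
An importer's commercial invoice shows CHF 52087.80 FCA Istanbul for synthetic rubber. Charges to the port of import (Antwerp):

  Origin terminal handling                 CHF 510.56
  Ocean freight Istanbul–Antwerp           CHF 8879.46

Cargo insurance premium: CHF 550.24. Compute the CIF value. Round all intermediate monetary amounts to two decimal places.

CIF = FCA price + pre-shipment costs + freight + insurance
CIF = 52087.80 + 510.56 + 8879.46 + 550.24 = 62028.06

CIF value: CHF 62028.06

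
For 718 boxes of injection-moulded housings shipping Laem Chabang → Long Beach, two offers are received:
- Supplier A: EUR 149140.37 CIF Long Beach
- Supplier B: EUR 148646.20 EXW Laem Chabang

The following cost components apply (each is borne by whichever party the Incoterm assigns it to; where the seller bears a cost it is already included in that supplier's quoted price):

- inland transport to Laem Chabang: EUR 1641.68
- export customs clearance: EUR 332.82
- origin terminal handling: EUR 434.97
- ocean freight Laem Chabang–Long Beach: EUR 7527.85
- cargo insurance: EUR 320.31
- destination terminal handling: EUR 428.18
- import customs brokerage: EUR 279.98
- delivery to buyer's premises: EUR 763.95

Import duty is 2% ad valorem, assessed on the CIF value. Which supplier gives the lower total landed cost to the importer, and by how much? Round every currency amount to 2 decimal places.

Supplier A (CIF):
The CIF price already equals the CIF value: 149140.37
Import duty = 149140.37 × 2% = 2982.81
Buyer bears (A): 428.18 + 279.98 + 763.95 = 1472.11
Landed cost (A) = invoice 149140.37 + 1472.11 + duty 2982.81 = 153595.29
Supplier B (EXW):
CIF value = EXW price + inland to port + export clearance + origin terminal + freight + insurance = 148646.20 + 1641.68 + 332.82 + 434.97 + 7527.85 + 320.31 = 158903.83
Import duty = 158903.83 × 2% = 3178.08
Buyer bears (B): 1641.68 + 332.82 + 434.97 + 7527.85 + 320.31 + 428.18 + 279.98 + 763.95 = 11729.74
Landed cost (B) = invoice 148646.20 + 11729.74 + duty 3178.08 = 163554.02
Difference = |153595.29 − 163554.02| = 9958.73

Supplier A is cheaper by EUR 9958.73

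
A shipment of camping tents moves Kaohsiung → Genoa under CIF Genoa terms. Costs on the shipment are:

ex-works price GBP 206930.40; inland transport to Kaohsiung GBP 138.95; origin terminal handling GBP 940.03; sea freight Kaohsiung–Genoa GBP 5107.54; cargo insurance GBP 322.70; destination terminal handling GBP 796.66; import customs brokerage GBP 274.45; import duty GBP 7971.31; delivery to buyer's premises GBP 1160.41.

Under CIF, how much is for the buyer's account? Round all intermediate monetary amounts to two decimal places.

CIF: the seller pays costs through ocean freight and marine insurance to the destination port.
Seller's account: goods 206930.40 + inland to port 138.95 + origin terminal 940.03 + freight 5107.54 + insurance 322.70 = 213439.62
Buyer's account: destination terminal 796.66 + brokerage 274.45 + duty 7971.31 + delivery 1160.41 = 10202.83

Buyer's account: GBP 10202.83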